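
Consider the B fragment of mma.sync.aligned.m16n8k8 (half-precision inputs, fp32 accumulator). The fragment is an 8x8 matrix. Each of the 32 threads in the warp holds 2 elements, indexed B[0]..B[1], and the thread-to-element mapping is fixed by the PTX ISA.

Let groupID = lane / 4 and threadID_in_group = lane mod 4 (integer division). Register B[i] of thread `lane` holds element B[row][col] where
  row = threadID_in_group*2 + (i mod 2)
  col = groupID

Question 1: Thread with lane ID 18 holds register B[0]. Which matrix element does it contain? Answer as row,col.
18: grp=4,tig=2
[0] (2*2+0,4) = (4,4)

4,4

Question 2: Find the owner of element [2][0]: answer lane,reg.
c=0⇒gr=0  r=2⇒th=1,odd=0
L=0*4+1=1  i=0=0

1,0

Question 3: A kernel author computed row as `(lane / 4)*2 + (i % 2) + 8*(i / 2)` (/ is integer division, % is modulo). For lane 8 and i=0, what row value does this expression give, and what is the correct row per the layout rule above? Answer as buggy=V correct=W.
buggy=4 correct=0

`(lane / 4)*2 + (i % 2) + 8*(i / 2)`[8,0]⇒4
lane 8⇒8/4=2, 8 mod 4=0
i=0  r:2·0+0⇒0  c:2
row: 4 vs 0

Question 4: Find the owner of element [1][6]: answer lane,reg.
c: 6->gid=6  r: 1->tid=0,i&1=1
L=6*4+0=24  i=1=1

24,1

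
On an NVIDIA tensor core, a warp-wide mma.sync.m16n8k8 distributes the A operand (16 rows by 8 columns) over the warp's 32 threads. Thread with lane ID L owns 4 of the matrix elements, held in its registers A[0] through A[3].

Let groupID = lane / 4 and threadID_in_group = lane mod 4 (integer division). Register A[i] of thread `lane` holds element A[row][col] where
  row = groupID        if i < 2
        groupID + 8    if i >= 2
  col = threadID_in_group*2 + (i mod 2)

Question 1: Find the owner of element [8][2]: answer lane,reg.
1,2

r: 8->gid=0,r8=1  c: 2->tid=1,i&1=0
L=0*4+1=1  i=1*2+0=2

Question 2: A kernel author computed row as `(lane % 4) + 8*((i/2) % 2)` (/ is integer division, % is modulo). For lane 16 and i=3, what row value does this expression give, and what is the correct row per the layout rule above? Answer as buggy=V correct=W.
`(lane % 4) + 8*((i/2) % 2)`[16,3]⇒8
L=16⇒gr=16>>2=4, th=16&3=0
[3]⇒row 4+8=12  col 0·2+1=1
row: 8 vs 12

buggy=8 correct=12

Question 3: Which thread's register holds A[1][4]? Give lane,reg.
r:1=>grp=1,rB=0  c:4=>tig=2,lo=0
L=1*4+2=6  i=0*2+0=0

6,0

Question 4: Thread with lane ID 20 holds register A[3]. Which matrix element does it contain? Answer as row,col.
lane 20=>20/4=5, 20 mod 4=0
i=3  r:5+8=>13  c:2·0+1=>1

13,1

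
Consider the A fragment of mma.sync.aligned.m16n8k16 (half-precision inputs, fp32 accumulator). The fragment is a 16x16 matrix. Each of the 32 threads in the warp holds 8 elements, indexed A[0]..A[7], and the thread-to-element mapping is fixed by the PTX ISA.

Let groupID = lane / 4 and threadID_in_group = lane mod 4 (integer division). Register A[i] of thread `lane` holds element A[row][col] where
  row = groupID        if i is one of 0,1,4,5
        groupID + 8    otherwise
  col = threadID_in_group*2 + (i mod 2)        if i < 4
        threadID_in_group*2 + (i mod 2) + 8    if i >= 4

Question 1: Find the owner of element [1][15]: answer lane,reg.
r:1=>grp=1,rB=0  c:15=>cB=1,tig=3,lo=1
L=1*4+3=7  i=1*4+0*2+1=5

7,5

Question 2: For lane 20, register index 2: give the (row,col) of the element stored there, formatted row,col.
lane 20→20/4=5, 20 mod 4=0
i=2  r:5+8→13  c:2·0+0+0→0

13,0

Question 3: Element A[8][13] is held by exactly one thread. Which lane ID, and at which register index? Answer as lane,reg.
2,7

r:8=>grp=0,rB=1  c:13=>cB=1,tig=2,lo=1
L=0*4+2=2  i=1*4+1*2+1=7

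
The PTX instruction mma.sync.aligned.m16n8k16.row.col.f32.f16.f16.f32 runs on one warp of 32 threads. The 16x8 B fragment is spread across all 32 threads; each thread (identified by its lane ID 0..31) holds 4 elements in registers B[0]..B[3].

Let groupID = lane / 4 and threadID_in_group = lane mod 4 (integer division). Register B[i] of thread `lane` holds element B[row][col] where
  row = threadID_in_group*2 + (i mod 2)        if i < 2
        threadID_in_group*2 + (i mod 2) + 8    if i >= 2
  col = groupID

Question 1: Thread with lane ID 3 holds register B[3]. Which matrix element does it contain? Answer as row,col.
15,0

3: grp=0,tig=3
[3] (3*2+1+8,0) = (15,0)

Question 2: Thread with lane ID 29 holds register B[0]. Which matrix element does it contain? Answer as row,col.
2,7

lane 29: gr=7 (29/4), th=1 (29%4)
i=0: r=1*2+0+0=2, c=gr=7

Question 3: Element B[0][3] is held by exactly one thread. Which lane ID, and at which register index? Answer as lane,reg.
c=3→G=3  r=0→rhi=0,T=0,p=0
L=3*4+0=12  i=0*2+0=0

12,0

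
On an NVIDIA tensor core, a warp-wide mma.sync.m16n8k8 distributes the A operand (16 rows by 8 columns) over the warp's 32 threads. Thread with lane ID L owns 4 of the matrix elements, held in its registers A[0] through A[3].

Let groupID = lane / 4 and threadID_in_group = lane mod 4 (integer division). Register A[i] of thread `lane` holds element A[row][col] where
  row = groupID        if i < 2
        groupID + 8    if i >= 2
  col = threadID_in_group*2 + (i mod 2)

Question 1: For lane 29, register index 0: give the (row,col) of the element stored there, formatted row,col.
lane 29: grp=7 (29/4), tig=1 (29%4)
i=0: r=7+0=7, c=1*2+0=2

7,2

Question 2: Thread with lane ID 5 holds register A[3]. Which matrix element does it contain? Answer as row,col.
9,3

lane 5: gid=1 (5/4), tid=1 (5%4)
i=3: r=1+8=9, c=1*2+1=3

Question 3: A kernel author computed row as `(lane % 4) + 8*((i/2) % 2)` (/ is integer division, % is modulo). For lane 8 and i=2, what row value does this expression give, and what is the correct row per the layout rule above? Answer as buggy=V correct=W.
`(lane % 4) + 8*((i/2) % 2)`[8,2]=>8
L=8=>grp=8>>2=2, tig=8&3=0
[2]=>row 2+8=10  col 0·2+0=0
row: 8 vs 10

buggy=8 correct=10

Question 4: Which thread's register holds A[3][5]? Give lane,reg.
14,1

r:3=>grp=3,rB=0  c:5=>tig=2,lo=1
L=3*4+2=14  i=0*2+1=1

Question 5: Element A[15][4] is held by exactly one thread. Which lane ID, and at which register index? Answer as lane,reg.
r=15→G=7,rhi=1  c=4→T=2,p=0
L=7*4+2=30  i=1*2+0=2

30,2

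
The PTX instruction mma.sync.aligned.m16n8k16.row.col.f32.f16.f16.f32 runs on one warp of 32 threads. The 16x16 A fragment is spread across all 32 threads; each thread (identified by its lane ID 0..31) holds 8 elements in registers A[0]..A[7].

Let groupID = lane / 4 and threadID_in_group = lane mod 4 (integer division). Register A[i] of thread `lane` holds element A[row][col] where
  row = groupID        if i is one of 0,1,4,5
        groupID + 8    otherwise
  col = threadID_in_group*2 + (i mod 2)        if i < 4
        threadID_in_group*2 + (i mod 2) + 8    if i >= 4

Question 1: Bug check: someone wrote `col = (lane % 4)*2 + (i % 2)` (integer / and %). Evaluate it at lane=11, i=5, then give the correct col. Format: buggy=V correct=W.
`(lane % 4)*2 + (i % 2)`[11,5]→7
lane 11→11/4=2, 11 mod 4=3
i=5  r:2+0→2  c:2·3+1+8→15
col: 7 vs 15

buggy=7 correct=15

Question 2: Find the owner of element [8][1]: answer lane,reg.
0,3

r:8=>grp=0,rB=1  c:1=>cB=0,tig=0,lo=1
L=0*4+0=0  i=0*4+1*2+1=3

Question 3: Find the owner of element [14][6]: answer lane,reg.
r: 14->gid=6,r8=1  c: 6->c8=0,tid=3,i&1=0
L=6*4+3=27  i=0*4+1*2+0=2

27,2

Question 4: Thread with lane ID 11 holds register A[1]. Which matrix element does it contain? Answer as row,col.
lane 11->11/4=2, 11 mod 4=3
i=1  r:2+0->2  c:2·3+1+0->7

2,7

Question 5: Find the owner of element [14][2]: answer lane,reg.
r: 14->gid=6,r8=1  c: 2->c8=0,tid=1,i&1=0
L=6*4+1=25  i=0*4+1*2+0=2

25,2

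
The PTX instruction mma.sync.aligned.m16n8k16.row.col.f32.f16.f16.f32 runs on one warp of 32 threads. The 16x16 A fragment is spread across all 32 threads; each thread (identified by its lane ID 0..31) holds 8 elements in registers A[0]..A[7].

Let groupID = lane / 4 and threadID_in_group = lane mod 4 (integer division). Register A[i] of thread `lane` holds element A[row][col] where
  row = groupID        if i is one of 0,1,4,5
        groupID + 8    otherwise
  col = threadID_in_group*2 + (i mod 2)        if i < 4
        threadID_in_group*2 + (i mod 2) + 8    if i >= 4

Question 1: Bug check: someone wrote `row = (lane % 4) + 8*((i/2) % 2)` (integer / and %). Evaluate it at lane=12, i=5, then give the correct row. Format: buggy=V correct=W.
buggy=0 correct=3

`(lane % 4) + 8*((i/2) % 2)`[12,5]->0
L=12->g=12>>2=3, t=12&3=0
[5]->row 3+0=3  col 0·2+1+8=9
row: 0 vs 3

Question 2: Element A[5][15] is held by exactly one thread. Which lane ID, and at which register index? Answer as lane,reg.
r:5=>grp=5,rB=0  c:15=>cB=1,tig=3,lo=1
L=5*4+3=23  i=1*4+0*2+1=5

23,5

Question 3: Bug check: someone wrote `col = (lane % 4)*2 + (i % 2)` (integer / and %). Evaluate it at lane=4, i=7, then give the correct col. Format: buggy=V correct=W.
`(lane % 4)*2 + (i % 2)`[4,7]->1
4: gid=1,tid=0
[7] (1+8,0*2+1+8) = (9,9)
col: 1 vs 9

buggy=1 correct=9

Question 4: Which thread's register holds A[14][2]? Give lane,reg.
r: 14->gid=6,r8=1  c: 2->c8=0,tid=1,i&1=0
L=6*4+1=25  i=0*4+1*2+0=2

25,2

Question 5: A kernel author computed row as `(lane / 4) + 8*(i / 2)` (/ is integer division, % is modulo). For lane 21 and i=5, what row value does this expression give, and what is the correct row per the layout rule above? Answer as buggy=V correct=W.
`(lane / 4) + 8*(i / 2)`[21,5]→21
lane 21: G=5 (21/4), T=1 (21%4)
i=5: r=5+0=5, c=1*2+1+8=11
row: 21 vs 5

buggy=21 correct=5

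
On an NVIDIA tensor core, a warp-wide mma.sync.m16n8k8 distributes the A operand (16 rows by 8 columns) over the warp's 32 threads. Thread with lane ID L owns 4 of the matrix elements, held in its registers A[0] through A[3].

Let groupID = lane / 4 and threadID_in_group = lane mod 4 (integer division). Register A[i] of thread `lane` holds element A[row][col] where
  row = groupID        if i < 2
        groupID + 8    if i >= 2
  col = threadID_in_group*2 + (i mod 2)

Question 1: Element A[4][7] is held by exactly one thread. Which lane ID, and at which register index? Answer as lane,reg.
19,1

r: 4->gid=4,r8=0  c: 7->tid=3,i&1=1
L=4*4+3=19  i=0*2+1=1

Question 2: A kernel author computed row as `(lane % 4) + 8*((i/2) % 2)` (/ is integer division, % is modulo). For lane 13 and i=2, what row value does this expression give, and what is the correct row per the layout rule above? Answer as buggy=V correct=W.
`(lane % 4) + 8*((i/2) % 2)`[13,2]⇒9
L=13⇒gr=13>>2=3, th=13&3=1
[2]⇒row 3+8=11  col 1·2+0=2
row: 9 vs 11

buggy=9 correct=11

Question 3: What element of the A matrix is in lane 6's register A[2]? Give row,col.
9,4

lane 6=>6/4=1, 6 mod 4=2
i=2  r:1+8=>9  c:2·2+0=>4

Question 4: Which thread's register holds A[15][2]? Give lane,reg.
29,2

r=15→G=7,rhi=1  c=2→T=1,p=0
L=7*4+1=29  i=1*2+0=2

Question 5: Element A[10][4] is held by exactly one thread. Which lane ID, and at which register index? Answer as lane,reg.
10,2

r=10⇒gr=2,Rb=1  c=4⇒th=2,odd=0
L=2*4+2=10  i=1*2+0=2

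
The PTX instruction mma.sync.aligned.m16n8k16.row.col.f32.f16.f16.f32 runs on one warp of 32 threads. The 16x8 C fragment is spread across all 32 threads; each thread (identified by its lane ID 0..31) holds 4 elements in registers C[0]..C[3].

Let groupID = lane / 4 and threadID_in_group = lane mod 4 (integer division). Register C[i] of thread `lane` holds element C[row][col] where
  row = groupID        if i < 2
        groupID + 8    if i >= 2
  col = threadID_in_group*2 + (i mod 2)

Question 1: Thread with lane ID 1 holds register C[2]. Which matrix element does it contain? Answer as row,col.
lane 1: gr=0 (1/4), th=1 (1%4)
i=2: r=0+8=8, c=1*2+0=2

8,2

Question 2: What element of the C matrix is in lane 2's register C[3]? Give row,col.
8,5

lane 2=>2/4=0, 2 mod 4=2
i=3  r:0+8=>8  c:2·2+1=>5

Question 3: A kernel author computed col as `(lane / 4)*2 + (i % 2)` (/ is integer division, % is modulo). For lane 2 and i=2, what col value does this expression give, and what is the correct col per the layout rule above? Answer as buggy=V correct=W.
`(lane / 4)*2 + (i % 2)`[2,2]=>0
lane 2=>2/4=0, 2 mod 4=2
i=2  r:0+8=>8  c:2·2+0=>4
col: 0 vs 4

buggy=0 correct=4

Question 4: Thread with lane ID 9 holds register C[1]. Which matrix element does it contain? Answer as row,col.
2,3

9: gr=2,th=1
[1] (2+0,1*2+1) = (2,3)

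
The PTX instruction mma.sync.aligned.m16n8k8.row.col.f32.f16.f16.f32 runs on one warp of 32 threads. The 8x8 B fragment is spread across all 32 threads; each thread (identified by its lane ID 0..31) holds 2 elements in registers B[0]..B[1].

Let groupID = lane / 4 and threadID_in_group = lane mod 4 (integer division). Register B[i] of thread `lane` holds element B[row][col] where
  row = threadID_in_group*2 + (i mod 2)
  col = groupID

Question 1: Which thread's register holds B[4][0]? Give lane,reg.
2,0

c: 0->gid=0  r: 4->tid=2,i&1=0
L=0*4+2=2  i=0=0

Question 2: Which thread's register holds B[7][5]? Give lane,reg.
c:5=>grp=5  r:7=>tig=3,lo=1
L=5*4+3=23  i=1=1

23,1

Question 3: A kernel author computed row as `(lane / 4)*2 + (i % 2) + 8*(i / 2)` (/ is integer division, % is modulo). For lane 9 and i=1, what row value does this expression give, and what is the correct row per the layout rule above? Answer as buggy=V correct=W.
`(lane / 4)*2 + (i % 2) + 8*(i / 2)`[9,1]->5
L=9->g=9>>2=2, t=9&3=1
[1]->row 1·2+1=3  col g=2
row: 5 vs 3

buggy=5 correct=3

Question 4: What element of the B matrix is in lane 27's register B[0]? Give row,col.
6,6

27: grp=6,tig=3
[0] (3*2+0,6) = (6,6)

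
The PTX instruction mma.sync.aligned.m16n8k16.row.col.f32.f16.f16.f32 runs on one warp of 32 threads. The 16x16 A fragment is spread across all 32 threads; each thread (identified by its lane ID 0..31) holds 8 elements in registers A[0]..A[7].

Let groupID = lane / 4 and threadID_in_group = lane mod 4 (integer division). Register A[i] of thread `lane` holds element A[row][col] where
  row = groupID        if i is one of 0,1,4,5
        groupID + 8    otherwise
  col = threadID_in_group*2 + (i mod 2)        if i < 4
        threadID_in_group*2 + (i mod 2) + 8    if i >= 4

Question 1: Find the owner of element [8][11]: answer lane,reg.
r=8->g=0,rb=1  c=11->cb=1,t=1,b0=1
L=0*4+1=1  i=1*4+1*2+1=7

1,7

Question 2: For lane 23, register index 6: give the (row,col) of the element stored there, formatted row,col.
13,14

lane 23→23/4=5, 23 mod 4=3
i=6  r:5+8→13  c:2·3+0+8→14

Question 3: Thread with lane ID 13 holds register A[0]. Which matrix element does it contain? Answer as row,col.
3,2

13: g=3,t=1
[0] (3+0,1*2+0+0) = (3,2)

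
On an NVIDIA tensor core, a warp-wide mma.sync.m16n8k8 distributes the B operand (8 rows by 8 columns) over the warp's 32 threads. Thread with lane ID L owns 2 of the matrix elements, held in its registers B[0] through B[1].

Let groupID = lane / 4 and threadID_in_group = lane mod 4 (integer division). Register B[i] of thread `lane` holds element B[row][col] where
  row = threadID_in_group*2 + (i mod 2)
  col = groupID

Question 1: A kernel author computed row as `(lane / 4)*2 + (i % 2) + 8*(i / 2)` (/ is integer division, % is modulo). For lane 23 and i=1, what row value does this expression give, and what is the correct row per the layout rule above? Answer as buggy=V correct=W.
`(lane / 4)*2 + (i % 2) + 8*(i / 2)`[23,1]⇒11
L=23⇒gr=23>>2=5, th=23&3=3
[1]⇒row 3·2+1=7  col gr=5
row: 11 vs 7

buggy=11 correct=7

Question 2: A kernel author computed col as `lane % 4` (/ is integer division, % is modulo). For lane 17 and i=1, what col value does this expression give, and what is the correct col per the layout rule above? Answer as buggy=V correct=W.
`lane % 4`[17,1]->1
lane 17: g=4 (17/4), t=1 (17%4)
i=1: r=1*2+1=3, c=g=4
col: 1 vs 4

buggy=1 correct=4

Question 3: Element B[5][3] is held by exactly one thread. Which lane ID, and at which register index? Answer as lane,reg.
c:3=>grp=3  r:5=>tig=2,lo=1
L=3*4+2=14  i=1=1

14,1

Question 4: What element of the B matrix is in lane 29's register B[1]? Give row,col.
3,7

lane 29: gid=7 (29/4), tid=1 (29%4)
i=1: r=1*2+1=3, c=gid=7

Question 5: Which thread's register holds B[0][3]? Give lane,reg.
12,0

c=3→G=3  r=0→T=0,p=0
L=3*4+0=12  i=0=0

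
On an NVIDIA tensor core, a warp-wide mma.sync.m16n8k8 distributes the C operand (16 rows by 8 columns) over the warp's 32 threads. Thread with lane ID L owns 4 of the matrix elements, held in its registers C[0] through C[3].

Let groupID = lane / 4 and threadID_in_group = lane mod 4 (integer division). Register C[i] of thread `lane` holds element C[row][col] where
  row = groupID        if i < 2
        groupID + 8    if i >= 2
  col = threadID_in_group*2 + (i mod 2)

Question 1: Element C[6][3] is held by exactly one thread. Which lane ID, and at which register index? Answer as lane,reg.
r=6⇒gr=6,Rb=0  c=3⇒th=1,odd=1
L=6*4+1=25  i=0*2+1=1

25,1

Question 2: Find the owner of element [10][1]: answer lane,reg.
8,3

r=10→G=2,rhi=1  c=1→T=0,p=1
L=2*4+0=8  i=1*2+1=3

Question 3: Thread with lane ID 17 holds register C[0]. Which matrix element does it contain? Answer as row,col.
lane 17->17/4=4, 17 mod 4=1
i=0  r:4+0->4  c:2·1+0->2

4,2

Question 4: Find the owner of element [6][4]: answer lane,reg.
r=6⇒gr=6,Rb=0  c=4⇒th=2,odd=0
L=6*4+2=26  i=0*2+0=0

26,0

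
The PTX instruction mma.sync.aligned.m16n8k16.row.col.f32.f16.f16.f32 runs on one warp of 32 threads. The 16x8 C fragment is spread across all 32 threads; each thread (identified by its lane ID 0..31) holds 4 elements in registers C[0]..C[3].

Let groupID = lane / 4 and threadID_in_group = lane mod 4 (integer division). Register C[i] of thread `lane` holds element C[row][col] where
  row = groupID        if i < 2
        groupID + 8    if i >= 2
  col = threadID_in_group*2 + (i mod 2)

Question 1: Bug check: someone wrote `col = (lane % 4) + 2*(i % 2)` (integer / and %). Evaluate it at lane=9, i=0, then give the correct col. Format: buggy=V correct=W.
`(lane % 4) + 2*(i % 2)`[9,0]->1
lane 9->9/4=2, 9 mod 4=1
i=0  r:2+0->2  c:2·1+0->2
col: 1 vs 2

buggy=1 correct=2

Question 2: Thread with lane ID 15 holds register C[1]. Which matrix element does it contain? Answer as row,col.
L=15->gid=15>>2=3, tid=15&3=3
[1]->row 3+0=3  col 3·2+1=7

3,7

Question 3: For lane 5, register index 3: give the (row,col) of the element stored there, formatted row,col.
9,3

L=5->g=5>>2=1, t=5&3=1
[3]->row 1+8=9  col 1·2+1=3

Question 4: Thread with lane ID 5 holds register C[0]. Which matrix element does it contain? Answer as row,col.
1,2

L=5->gid=5>>2=1, tid=5&3=1
[0]->row 1+0=1  col 1·2+0=2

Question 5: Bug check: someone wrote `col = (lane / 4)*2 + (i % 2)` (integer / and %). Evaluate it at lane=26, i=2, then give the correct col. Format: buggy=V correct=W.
`(lane / 4)*2 + (i % 2)`[26,2]=>12
lane 26: grp=6 (26/4), tig=2 (26%4)
i=2: r=6+8=14, c=2*2+0=4
col: 12 vs 4

buggy=12 correct=4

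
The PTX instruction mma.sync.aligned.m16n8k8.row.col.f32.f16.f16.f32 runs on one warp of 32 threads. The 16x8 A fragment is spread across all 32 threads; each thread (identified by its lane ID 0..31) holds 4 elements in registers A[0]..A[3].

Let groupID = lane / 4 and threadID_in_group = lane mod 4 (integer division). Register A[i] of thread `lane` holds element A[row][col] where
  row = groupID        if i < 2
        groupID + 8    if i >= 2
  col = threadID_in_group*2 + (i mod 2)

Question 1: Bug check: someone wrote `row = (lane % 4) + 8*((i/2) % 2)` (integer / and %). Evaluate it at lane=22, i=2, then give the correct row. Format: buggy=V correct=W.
buggy=10 correct=13

`(lane % 4) + 8*((i/2) % 2)`[22,2]⇒10
lane 22⇒22/4=5, 22 mod 4=2
i=2  r:5+8⇒13  c:2·2+0⇒4
row: 10 vs 13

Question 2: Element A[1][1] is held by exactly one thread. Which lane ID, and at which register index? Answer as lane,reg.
r=1⇒gr=1,Rb=0  c=1⇒th=0,odd=1
L=1*4+0=4  i=0*2+1=1

4,1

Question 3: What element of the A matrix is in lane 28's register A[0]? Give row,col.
lane 28: gr=7 (28/4), th=0 (28%4)
i=0: r=7+0=7, c=0*2+0=0

7,0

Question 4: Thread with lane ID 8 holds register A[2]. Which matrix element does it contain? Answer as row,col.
10,0

8: g=2,t=0
[2] (2+8,0*2+0) = (10,0)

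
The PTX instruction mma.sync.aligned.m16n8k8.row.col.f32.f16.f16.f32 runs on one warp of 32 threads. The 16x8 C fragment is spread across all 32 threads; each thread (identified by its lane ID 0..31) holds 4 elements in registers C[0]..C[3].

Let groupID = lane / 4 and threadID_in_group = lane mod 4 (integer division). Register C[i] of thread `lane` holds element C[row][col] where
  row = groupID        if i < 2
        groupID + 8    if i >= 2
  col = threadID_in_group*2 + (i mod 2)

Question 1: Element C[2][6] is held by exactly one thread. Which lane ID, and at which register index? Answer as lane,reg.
r:2=>grp=2,rB=0  c:6=>tig=3,lo=0
L=2*4+3=11  i=0*2+0=0

11,0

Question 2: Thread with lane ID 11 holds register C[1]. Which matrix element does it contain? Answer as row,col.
2,7

L=11->gid=11>>2=2, tid=11&3=3
[1]->row 2+0=2  col 3·2+1=7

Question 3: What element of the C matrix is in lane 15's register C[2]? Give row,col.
11,6

15: G=3,T=3
[2] (3+8,3*2+0) = (11,6)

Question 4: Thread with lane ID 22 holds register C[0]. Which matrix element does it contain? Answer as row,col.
5,4

lane 22→22/4=5, 22 mod 4=2
i=0  r:5+0→5  c:2·2+0→4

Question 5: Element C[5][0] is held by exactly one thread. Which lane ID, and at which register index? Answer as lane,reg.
20,0

r: 5->gid=5,r8=0  c: 0->tid=0,i&1=0
L=5*4+0=20  i=0*2+0=0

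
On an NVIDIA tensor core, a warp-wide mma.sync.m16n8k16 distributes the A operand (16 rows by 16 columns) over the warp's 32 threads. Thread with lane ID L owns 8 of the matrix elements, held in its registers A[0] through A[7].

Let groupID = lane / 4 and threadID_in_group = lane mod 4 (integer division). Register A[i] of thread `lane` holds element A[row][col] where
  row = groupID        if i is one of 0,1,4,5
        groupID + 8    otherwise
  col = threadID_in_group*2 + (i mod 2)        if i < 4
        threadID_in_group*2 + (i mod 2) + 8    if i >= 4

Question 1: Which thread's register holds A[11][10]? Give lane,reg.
r=11→G=3,rhi=1  c=10→chi=1,T=1,p=0
L=3*4+1=13  i=1*4+1*2+0=6

13,6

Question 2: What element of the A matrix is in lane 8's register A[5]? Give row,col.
2,9

lane 8: gr=2 (8/4), th=0 (8%4)
i=5: r=2+0=2, c=0*2+1+8=9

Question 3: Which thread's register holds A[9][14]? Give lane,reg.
r=9->g=1,rb=1  c=14->cb=1,t=3,b0=0
L=1*4+3=7  i=1*4+1*2+0=6

7,6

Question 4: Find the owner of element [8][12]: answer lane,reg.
r=8→G=0,rhi=1  c=12→chi=1,T=2,p=0
L=0*4+2=2  i=1*4+1*2+0=6

2,6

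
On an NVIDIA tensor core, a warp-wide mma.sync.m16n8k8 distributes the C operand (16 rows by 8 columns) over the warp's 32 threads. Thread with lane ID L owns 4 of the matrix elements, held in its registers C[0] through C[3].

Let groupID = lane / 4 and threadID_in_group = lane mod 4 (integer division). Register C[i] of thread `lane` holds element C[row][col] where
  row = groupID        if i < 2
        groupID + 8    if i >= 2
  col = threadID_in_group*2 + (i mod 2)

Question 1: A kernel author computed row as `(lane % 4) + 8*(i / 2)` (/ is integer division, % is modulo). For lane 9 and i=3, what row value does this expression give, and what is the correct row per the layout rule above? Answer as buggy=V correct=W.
buggy=9 correct=10

`(lane % 4) + 8*(i / 2)`[9,3]=>9
lane 9=>9/4=2, 9 mod 4=1
i=3  r:2+8=>10  c:2·1+1=>3
row: 9 vs 10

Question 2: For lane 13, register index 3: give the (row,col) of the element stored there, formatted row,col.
11,3

lane 13=>13/4=3, 13 mod 4=1
i=3  r:3+8=>11  c:2·1+1=>3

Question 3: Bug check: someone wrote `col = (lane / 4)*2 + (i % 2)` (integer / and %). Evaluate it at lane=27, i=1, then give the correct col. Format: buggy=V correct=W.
`(lane / 4)*2 + (i % 2)`[27,1]⇒13
27: gr=6,th=3
[1] (6+0,3*2+1) = (6,7)
col: 13 vs 7

buggy=13 correct=7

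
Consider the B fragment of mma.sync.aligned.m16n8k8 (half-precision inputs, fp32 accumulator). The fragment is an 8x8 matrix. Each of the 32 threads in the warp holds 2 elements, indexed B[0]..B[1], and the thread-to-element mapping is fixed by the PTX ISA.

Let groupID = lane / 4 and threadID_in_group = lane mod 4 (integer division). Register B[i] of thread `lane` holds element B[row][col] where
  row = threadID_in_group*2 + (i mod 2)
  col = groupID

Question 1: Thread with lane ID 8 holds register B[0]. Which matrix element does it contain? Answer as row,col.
lane 8->8/4=2, 8 mod 4=0
i=0  r:2·0+0->0  c:2

0,2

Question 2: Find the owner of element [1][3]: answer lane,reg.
12,1

c=3⇒gr=3  r=1⇒th=0,odd=1
L=3*4+0=12  i=1=1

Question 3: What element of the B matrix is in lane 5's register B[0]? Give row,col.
5: G=1,T=1
[0] (1*2+0,1) = (2,1)

2,1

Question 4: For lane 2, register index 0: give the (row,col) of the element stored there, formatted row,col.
4,0

2: gr=0,th=2
[0] (2*2+0,0) = (4,0)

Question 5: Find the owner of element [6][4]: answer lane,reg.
19,0

c:4=>grp=4  r:6=>tig=3,lo=0
L=4*4+3=19  i=0=0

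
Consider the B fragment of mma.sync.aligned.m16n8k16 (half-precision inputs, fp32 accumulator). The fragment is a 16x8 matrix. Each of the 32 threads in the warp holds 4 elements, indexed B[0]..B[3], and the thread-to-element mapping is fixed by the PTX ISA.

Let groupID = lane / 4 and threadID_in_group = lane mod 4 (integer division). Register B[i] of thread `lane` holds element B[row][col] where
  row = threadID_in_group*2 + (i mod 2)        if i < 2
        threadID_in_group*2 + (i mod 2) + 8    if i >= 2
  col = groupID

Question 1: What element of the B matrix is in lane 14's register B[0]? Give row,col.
4,3

14: g=3,t=2
[0] (2*2+0+0,3) = (4,3)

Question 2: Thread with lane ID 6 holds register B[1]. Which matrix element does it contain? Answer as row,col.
5,1

lane 6⇒6/4=1, 6 mod 4=2
i=1  r:2·2+1+0⇒5  c:1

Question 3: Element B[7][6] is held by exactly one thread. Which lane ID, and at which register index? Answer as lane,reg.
c: 6->gid=6  r: 7->r8=0,tid=3,i&1=1
L=6*4+3=27  i=0*2+1=1

27,1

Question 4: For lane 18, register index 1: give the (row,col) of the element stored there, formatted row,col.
L=18⇒gr=18>>2=4, th=18&3=2
[1]⇒row 2·2+1+0=5  col gr=4

5,4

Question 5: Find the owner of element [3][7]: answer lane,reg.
29,1

c=7->g=7  r=3->rb=0,t=1,b0=1
L=7*4+1=29  i=0*2+1=1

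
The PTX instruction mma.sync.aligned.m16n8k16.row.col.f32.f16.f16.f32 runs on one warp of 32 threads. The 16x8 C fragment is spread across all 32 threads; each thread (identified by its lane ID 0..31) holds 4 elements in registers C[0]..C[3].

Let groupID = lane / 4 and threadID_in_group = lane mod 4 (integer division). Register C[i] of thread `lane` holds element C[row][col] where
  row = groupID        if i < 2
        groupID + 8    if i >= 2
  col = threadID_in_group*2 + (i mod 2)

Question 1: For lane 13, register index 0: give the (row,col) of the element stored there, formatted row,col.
3,2

L=13->gid=13>>2=3, tid=13&3=1
[0]->row 3+0=3  col 1·2+0=2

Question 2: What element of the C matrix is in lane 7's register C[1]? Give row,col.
1,7

7: g=1,t=3
[1] (1+0,3*2+1) = (1,7)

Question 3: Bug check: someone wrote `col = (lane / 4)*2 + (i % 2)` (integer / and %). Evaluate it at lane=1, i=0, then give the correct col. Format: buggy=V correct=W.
buggy=0 correct=2

`(lane / 4)*2 + (i % 2)`[1,0]->0
lane 1: g=0 (1/4), t=1 (1%4)
i=0: r=0+0=0, c=1*2+0=2
col: 0 vs 2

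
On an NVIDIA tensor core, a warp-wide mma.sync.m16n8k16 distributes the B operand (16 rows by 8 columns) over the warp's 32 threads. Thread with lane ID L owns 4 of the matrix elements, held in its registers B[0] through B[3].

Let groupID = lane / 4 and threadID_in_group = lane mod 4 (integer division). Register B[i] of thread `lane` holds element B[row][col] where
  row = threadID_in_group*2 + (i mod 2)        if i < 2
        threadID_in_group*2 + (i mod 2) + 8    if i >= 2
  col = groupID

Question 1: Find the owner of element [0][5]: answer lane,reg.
c: 5->gid=5  r: 0->r8=0,tid=0,i&1=0
L=5*4+0=20  i=0*2+0=0

20,0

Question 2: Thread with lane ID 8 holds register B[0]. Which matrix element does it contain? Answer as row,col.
8: gr=2,th=0
[0] (0*2+0+0,2) = (0,2)

0,2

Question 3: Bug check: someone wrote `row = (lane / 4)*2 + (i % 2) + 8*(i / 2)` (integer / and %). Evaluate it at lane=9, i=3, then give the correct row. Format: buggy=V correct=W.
`(lane / 4)*2 + (i % 2) + 8*(i / 2)`[9,3]->13
L=9->g=9>>2=2, t=9&3=1
[3]->row 1·2+1+8=11  col g=2
row: 13 vs 11

buggy=13 correct=11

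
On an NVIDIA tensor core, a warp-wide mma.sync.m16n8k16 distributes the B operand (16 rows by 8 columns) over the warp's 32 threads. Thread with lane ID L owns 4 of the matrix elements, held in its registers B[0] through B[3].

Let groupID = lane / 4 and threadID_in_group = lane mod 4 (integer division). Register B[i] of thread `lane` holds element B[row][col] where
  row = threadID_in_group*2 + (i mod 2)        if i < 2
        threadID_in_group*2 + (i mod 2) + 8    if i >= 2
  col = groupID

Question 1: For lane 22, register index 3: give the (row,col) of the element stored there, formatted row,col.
lane 22: G=5 (22/4), T=2 (22%4)
i=3: r=2*2+1+8=13, c=G=5

13,5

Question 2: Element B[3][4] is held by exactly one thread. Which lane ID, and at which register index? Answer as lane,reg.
c:4=>grp=4  r:3=>rB=0,tig=1,lo=1
L=4*4+1=17  i=0*2+1=1

17,1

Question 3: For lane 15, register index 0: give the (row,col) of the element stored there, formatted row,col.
6,3

15: g=3,t=3
[0] (3*2+0+0,3) = (6,3)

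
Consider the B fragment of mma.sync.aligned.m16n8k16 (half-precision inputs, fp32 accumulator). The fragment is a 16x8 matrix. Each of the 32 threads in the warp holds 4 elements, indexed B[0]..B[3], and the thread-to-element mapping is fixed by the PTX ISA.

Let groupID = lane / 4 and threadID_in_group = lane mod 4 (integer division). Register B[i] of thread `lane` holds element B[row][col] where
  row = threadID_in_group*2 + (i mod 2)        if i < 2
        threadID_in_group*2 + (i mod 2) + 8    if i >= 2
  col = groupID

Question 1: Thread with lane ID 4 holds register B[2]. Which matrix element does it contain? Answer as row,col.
8,1

L=4→G=4>>2=1, T=4&3=0
[2]→row 0·2+0+8=8  col G=1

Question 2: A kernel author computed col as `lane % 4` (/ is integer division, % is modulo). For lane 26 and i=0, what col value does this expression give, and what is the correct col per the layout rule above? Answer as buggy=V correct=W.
`lane % 4`[26,0]->2
lane 26: gid=6 (26/4), tid=2 (26%4)
i=0: r=2*2+0+0=4, c=gid=6
col: 2 vs 6

buggy=2 correct=6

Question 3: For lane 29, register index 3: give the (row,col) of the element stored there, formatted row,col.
11,7

lane 29=>29/4=7, 29 mod 4=1
i=3  r:2·1+1+8=>11  c:7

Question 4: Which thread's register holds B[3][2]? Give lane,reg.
9,1

c:2=>grp=2  r:3=>rB=0,tig=1,lo=1
L=2*4+1=9  i=0*2+1=1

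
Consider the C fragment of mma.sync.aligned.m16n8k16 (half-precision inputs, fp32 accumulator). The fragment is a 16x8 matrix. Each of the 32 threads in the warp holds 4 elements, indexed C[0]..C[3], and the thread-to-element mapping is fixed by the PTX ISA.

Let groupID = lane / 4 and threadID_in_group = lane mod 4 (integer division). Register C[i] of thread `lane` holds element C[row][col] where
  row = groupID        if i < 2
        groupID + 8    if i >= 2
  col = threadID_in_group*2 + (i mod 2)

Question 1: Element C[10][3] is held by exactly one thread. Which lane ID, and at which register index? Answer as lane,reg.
r=10→G=2,rhi=1  c=3→T=1,p=1
L=2*4+1=9  i=1*2+1=3

9,3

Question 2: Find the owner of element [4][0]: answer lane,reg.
16,0

r: 4->gid=4,r8=0  c: 0->tid=0,i&1=0
L=4*4+0=16  i=0*2+0=0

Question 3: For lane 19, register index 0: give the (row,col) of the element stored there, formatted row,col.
4,6

L=19->gid=19>>2=4, tid=19&3=3
[0]->row 4+0=4  col 3·2+0=6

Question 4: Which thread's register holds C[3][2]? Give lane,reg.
13,0

r=3->g=3,rb=0  c=2->t=1,b0=0
L=3*4+1=13  i=0*2+0=0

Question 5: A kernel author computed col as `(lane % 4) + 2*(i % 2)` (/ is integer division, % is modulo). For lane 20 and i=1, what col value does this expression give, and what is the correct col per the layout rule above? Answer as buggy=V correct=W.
`(lane % 4) + 2*(i % 2)`[20,1]->2
lane 20->20/4=5, 20 mod 4=0
i=1  r:5+0->5  c:2·0+1->1
col: 2 vs 1

buggy=2 correct=1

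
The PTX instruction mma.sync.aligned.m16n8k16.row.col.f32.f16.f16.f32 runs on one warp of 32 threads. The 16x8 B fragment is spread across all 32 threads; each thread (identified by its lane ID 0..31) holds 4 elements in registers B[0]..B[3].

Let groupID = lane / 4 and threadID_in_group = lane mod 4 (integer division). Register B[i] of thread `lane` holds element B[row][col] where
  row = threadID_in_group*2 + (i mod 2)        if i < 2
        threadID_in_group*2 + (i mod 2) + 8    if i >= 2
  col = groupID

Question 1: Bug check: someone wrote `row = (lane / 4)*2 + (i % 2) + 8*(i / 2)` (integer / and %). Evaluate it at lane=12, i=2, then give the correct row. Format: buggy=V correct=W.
buggy=14 correct=8

`(lane / 4)*2 + (i % 2) + 8*(i / 2)`[12,2]->14
12: g=3,t=0
[2] (0*2+0+8,3) = (8,3)
row: 14 vs 8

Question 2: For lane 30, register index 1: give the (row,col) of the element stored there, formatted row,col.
5,7

lane 30->30/4=7, 30 mod 4=2
i=1  r:2·2+1+0->5  c:7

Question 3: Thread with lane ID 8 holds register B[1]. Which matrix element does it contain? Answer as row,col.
lane 8->8/4=2, 8 mod 4=0
i=1  r:2·0+1+0->1  c:2

1,2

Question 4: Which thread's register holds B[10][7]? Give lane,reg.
29,2

c:7=>grp=7  r:10=>rB=1,tig=1,lo=0
L=7*4+1=29  i=1*2+0=2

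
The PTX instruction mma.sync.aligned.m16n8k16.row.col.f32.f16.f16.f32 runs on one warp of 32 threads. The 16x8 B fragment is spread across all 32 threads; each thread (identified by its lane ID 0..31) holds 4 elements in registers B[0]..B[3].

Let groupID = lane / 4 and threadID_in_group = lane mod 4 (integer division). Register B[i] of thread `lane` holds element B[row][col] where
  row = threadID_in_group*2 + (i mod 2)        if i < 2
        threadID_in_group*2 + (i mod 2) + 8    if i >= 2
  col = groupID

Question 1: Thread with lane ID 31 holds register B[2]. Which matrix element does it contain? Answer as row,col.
14,7

31: gr=7,th=3
[2] (3*2+0+8,7) = (14,7)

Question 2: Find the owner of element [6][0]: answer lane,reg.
c=0->g=0  r=6->rb=0,t=3,b0=0
L=0*4+3=3  i=0*2+0=0

3,0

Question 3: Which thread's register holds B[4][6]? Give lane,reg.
26,0

c=6->g=6  r=4->rb=0,t=2,b0=0
L=6*4+2=26  i=0*2+0=0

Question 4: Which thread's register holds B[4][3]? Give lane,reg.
14,0

c=3→G=3  r=4→rhi=0,T=2,p=0
L=3*4+2=14  i=0*2+0=0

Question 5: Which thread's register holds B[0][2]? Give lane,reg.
8,0

c=2→G=2  r=0→rhi=0,T=0,p=0
L=2*4+0=8  i=0*2+0=0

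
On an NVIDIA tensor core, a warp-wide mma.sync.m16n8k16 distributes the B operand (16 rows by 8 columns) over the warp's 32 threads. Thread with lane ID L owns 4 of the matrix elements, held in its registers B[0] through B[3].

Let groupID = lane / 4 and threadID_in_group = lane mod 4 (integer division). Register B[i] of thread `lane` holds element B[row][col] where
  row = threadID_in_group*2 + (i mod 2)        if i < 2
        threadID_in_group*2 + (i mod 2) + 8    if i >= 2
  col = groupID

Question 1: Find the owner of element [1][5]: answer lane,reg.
20,1

c=5⇒gr=5  r=1⇒Rb=0,th=0,odd=1
L=5*4+0=20  i=0*2+1=1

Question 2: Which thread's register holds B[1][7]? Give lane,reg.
28,1

c=7->g=7  r=1->rb=0,t=0,b0=1
L=7*4+0=28  i=0*2+1=1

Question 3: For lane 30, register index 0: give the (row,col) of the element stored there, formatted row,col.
lane 30=>30/4=7, 30 mod 4=2
i=0  r:2·2+0+0=>4  c:7

4,7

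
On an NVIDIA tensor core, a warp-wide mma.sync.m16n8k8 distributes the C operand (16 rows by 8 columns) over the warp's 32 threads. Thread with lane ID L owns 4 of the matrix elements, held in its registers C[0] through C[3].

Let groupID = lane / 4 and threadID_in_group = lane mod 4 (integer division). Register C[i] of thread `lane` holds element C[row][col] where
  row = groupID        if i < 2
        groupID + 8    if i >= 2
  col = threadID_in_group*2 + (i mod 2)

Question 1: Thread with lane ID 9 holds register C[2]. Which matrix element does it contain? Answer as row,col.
9: g=2,t=1
[2] (2+8,1*2+0) = (10,2)

10,2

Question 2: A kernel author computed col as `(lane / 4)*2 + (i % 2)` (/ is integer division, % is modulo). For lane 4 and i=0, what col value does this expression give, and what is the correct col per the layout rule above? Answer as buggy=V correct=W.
buggy=2 correct=0

`(lane / 4)*2 + (i % 2)`[4,0]->2
4: g=1,t=0
[0] (1+0,0*2+0) = (1,0)
col: 2 vs 0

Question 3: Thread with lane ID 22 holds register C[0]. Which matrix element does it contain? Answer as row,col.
lane 22: G=5 (22/4), T=2 (22%4)
i=0: r=5+0=5, c=2*2+0=4

5,4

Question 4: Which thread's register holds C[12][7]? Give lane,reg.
19,3

r=12⇒gr=4,Rb=1  c=7⇒th=3,odd=1
L=4*4+3=19  i=1*2+1=3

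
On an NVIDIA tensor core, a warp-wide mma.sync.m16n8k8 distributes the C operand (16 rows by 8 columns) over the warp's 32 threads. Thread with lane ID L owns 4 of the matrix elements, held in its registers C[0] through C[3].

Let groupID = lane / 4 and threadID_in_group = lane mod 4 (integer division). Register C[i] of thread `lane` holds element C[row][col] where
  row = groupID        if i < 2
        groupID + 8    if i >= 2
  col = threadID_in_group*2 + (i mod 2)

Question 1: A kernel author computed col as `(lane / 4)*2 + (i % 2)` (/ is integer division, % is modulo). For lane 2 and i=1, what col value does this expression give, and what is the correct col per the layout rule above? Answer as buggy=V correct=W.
`(lane / 4)*2 + (i % 2)`[2,1]→1
lane 2→2/4=0, 2 mod 4=2
i=1  r:0+0→0  c:2·2+1→5
col: 1 vs 5

buggy=1 correct=5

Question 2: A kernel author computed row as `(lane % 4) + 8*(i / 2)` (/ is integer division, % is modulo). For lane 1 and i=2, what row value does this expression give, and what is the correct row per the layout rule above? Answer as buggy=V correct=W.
buggy=9 correct=8

`(lane % 4) + 8*(i / 2)`[1,2]⇒9
L=1⇒gr=1>>2=0, th=1&3=1
[2]⇒row 0+8=8  col 1·2+0=2
row: 9 vs 8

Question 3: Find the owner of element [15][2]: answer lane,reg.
29,2

r:15=>grp=7,rB=1  c:2=>tig=1,lo=0
L=7*4+1=29  i=1*2+0=2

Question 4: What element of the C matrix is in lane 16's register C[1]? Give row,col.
4,1

16: grp=4,tig=0
[1] (4+0,0*2+1) = (4,1)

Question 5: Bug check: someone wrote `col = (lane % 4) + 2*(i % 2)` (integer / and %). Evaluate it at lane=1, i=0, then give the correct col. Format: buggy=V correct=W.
`(lane % 4) + 2*(i % 2)`[1,0]->1
lane 1: g=0 (1/4), t=1 (1%4)
i=0: r=0+0=0, c=1*2+0=2
col: 1 vs 2

buggy=1 correct=2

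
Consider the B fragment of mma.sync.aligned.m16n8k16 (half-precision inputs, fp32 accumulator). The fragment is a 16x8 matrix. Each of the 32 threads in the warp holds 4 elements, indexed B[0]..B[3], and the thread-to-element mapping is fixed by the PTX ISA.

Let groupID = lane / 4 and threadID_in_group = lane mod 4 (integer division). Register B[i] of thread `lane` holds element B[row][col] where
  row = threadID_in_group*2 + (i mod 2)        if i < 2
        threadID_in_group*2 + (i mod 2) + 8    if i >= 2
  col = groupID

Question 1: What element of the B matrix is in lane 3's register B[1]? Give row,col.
7,0

3: grp=0,tig=3
[1] (3*2+1+0,0) = (7,0)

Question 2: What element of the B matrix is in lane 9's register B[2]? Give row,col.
lane 9->9/4=2, 9 mod 4=1
i=2  r:2·1+0+8->10  c:2

10,2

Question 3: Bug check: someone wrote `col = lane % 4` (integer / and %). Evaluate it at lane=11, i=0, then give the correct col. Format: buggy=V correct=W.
`lane % 4`[11,0]⇒3
L=11⇒gr=11>>2=2, th=11&3=3
[0]⇒row 3·2+0+0=6  col gr=2
col: 3 vs 2

buggy=3 correct=2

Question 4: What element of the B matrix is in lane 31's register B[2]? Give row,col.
14,7

L=31→G=31>>2=7, T=31&3=3
[2]→row 3·2+0+8=14  col G=7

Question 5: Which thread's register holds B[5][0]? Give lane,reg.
2,1

c=0→G=0  r=5→rhi=0,T=2,p=1
L=0*4+2=2  i=0*2+1=1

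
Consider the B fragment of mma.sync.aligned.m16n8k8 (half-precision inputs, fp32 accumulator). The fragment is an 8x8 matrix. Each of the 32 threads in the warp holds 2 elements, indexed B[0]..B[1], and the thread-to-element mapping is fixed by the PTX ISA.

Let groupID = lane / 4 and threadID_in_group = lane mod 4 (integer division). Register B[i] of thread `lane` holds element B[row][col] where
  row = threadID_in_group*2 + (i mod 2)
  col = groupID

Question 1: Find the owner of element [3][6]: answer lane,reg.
c:6=>grp=6  r:3=>tig=1,lo=1
L=6*4+1=25  i=1=1

25,1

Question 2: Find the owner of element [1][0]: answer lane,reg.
c=0⇒gr=0  r=1⇒th=0,odd=1
L=0*4+0=0  i=1=1

0,1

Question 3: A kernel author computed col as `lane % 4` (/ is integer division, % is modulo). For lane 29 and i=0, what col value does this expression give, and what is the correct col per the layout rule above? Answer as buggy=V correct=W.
buggy=1 correct=7

`lane % 4`[29,0]->1
29: gid=7,tid=1
[0] (1*2+0,7) = (2,7)
col: 1 vs 7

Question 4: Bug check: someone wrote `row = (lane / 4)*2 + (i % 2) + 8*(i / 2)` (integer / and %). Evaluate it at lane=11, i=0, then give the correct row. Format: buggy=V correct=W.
`(lane / 4)*2 + (i % 2) + 8*(i / 2)`[11,0]->4
11: gid=2,tid=3
[0] (3*2+0,2) = (6,2)
row: 4 vs 6

buggy=4 correct=6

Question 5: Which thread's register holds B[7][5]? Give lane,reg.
c=5⇒gr=5  r=7⇒th=3,odd=1
L=5*4+3=23  i=1=1

23,1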